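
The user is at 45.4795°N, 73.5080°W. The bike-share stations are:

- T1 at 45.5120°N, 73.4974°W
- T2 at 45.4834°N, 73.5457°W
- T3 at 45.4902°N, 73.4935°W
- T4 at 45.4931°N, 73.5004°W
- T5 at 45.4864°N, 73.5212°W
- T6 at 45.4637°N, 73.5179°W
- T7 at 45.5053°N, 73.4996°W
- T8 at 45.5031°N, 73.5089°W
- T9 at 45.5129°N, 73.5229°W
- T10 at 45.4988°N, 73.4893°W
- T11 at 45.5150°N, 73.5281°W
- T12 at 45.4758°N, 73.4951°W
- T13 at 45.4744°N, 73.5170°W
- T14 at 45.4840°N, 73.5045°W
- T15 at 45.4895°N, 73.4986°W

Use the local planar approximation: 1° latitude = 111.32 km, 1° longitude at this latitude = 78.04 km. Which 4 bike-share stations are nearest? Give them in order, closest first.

Distances from 45.4795°N, 73.5080°W:
T1: √((0.0325·111.32)² + (0.0106·78.04)²) = √(13.089200 + 0.684300) = 3.7113 km
T2: √((0.0039·111.32)² + (-0.0377·78.04)²) = √(0.188484 + 8.655999) = 2.9740 km
T3: √((0.0107·111.32)² + (0.0145·78.04)²) = √(1.418776 + 1.280473) = 1.6429 km
T4: √((0.0136·111.32)² + (0.0076·78.04)²) = √(2.292051 + 0.351772) = 1.6260 km
T5: √((0.0069·111.32)² + (-0.0132·78.04)²) = √(0.589990 + 1.061164) = 1.2850 km
T6: √((-0.0158·111.32)² + (-0.0099·78.04)²) = √(3.093574 + 0.596905) = 1.9211 km
T7: √((0.0258·111.32)² + (0.0084·78.04)²) = √(8.248706 + 0.429727) = 2.9459 km
T8: √((0.0236·111.32)² + (-0.0009·78.04)²) = √(6.901928 + 0.004933) = 2.6281 km
T9: √((0.0334·111.32)² + (-0.0149·78.04)²) = √(13.824178 + 1.352095) = 3.8957 km
T10: √((0.0193·111.32)² + (0.0187·78.04)²) = √(4.615949 + 2.129697) = 2.5972 km
T11: √((0.0355·111.32)² + (-0.0201·78.04)²) = √(15.617197 + 2.460519) = 4.2518 km
T12: √((-0.0037·111.32)² + (0.0129·78.04)²) = √(0.169648 + 1.013477) = 1.0877 km
T13: √((-0.0051·111.32)² + (-0.0090·78.04)²) = √(0.322320 + 0.493310) = 0.9031 km
T14: √((0.0045·111.32)² + (0.0035·78.04)²) = √(0.250941 + 0.074605) = 0.5706 km
T15: √((0.0100·111.32)² + (0.0094·78.04)²) = √(1.239214 + 0.538134) = 1.3332 km
Sorted: T14 (0.5706 km) < T13 (0.9031 km) < T12 (1.0877 km) < T5 (1.2850 km) < T15 (1.3332 km) < T4 (1.6260 km) < …

T14, T13, T12, T5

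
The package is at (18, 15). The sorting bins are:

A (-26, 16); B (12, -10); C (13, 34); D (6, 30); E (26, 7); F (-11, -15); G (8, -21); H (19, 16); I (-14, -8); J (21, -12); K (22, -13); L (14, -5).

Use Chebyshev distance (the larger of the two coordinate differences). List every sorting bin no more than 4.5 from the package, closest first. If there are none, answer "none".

Distances from (18, 15):
A: max(|-44|, |1|) = 44
B: max(|-6|, |-25|) = 25
C: max(|-5|, |19|) = 19
D: max(|-12|, |15|) = 15
E: max(|8|, |-8|) = 8
F: max(|-29|, |-30|) = 30
G: max(|-10|, |-36|) = 36
H: max(|1|, |1|) = 1
I: max(|-32|, |-23|) = 32
J: max(|3|, |-27|) = 27
K: max(|4|, |-28|) = 28
L: max(|-4|, |-20|) = 20
Threshold 4.5: H (1) is within range.

H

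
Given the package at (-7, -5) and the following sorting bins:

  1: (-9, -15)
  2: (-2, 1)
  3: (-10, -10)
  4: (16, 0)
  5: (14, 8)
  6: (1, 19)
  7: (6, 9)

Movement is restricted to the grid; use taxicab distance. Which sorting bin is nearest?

Distances from (-7, -5):
1: 12
2: 11
3: 8
4: 28
5: 34
6: 32
7: 27
Minimum: 3 at 8.

3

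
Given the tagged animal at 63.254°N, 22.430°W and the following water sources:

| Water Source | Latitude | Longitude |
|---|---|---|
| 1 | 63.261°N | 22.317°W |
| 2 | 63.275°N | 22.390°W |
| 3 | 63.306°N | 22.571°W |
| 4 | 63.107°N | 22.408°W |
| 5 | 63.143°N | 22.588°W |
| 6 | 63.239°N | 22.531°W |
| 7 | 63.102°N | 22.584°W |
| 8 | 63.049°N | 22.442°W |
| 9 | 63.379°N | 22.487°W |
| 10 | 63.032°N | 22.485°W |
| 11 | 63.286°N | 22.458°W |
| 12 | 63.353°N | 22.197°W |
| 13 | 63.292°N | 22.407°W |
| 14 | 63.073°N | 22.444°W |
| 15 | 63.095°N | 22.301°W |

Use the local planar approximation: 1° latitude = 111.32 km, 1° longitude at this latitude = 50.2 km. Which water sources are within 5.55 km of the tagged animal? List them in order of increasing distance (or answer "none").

2, 11, 13, 6

Distances from 63.254°N, 22.430°W:
1: 5.726 km
2: 3.082 km
3: 9.144 km
4: 16.401 km
5: 14.683 km
6: 5.338 km
7: 18.603 km
8: 22.829 km
9: 14.206 km
10: 24.867 km
11: 3.830 km
12: 16.071 km
13: 4.385 km
14: 20.161 km
15: 18.847 km
Threshold 5.55 km: 2 (3.082 km), 11 (3.830 km), 13 (4.385 km), 6 (5.338 km) are within range.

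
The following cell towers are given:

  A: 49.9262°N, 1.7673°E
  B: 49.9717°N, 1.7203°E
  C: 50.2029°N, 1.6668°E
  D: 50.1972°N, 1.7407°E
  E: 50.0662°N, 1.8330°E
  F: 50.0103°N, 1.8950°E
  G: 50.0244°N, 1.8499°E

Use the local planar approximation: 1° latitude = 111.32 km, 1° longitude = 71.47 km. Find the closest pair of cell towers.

Pairwise distances:
A–B: 6.0777 km
A–C: 31.6286 km
A–D: 30.2276 km
A–E: 16.2768 km
A–F: 13.0746 km
A–G: 12.4238 km
B–C: 26.0197 km
B–D: 25.1450 km
B–E: 13.2492 km
B–F: 13.2045 km
B–G: 10.9641 km
C–D: 5.3196 km
C–E: 19.3045 km
C–F: 26.9385 km
C–G: 23.7926 km
D–E: 16.0056 km
D–F: 23.5476 km
D–G: 20.7590 km
E–F: 7.6392 km
E–G: 4.8074 km
F–G: 3.5852 km
Closest pair: F–G at 3.5852 km.

F and G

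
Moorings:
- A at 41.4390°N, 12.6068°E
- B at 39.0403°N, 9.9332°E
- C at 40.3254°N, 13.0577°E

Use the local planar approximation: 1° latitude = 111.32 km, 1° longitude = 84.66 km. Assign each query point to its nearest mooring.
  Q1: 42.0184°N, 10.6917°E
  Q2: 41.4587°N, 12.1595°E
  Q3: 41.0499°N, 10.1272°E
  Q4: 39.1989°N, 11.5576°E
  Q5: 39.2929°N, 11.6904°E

Q1 at 42.0184°N, 10.6917°E:
  A: 174.4907 km
  B: 337.6839 km
  C: 275.0296 km
  → nearest: A (174.4907 km)
Q2 at 41.4587°N, 12.1595°E:
  A: 37.9319 km
  B: 328.6359 km
  C: 147.3038 km
  → nearest: A (37.9319 km)
Q3 at 41.0499°N, 10.1272°E:
  A: 214.3450 km
  B: 224.3108 km
  C: 260.8761 km
  → nearest: A (214.3450 km)
Q4 at 39.1989°N, 11.5576°E:
  A: 264.7155 km
  B: 138.6504 km
  C: 178.4776 km
  → nearest: B (138.6504 km)
Q5 at 39.2929°N, 11.6904°E:
  A: 251.1854 km
  B: 151.3988 km
  C: 163.1260 km
  → nearest: B (151.3988 km)

Q1→A; Q2→A; Q3→A; Q4→B; Q5→B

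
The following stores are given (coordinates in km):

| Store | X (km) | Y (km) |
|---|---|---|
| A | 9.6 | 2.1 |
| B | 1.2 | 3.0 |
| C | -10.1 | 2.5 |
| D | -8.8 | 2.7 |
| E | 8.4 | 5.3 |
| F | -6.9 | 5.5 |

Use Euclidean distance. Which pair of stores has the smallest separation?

C and D

Pairwise distances:
A–B: 8.45 km
A–C: 19.70 km
A–D: 18.41 km
A–E: 3.42 km
A–F: 16.85 km
B–C: 11.31 km
B–D: 10.00 km
B–E: 7.56 km
B–F: 8.48 km
C–D: 1.32 km
C–E: 18.71 km
C–F: 4.39 km
D–E: 17.40 km
D–F: 3.38 km
E–F: 15.30 km
Closest pair: C–D at 1.32 km.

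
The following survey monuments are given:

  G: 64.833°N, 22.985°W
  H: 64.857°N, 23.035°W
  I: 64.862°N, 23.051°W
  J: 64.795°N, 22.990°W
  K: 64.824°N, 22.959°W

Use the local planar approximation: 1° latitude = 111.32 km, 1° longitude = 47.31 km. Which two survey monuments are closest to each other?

H and I

Pairwise distances:
G–H: √((0.024·111.32)² + (-0.050·47.31)²) = √(7.13787 + 5.59559) = 3.568 km
G–I: √((0.029·111.32)² + (-0.066·47.31)²) = √(10.42179 + 9.74976) = 4.491 km
G–J: √((-0.038·111.32)² + (-0.005·47.31)²) = √(17.89425 + 0.05596) = 4.237 km
G–K: √((-0.009·111.32)² + (0.026·47.31)²) = √(1.00376 + 1.51305) = 1.586 km
H–I: √((0.005·111.32)² + (-0.016·47.31)²) = √(0.30980 + 0.57299) = 0.940 km
H–J: √((-0.062·111.32)² + (0.045·47.31)²) = √(47.63540 + 4.53243) = 7.223 km
H–K: √((-0.033·111.32)² + (0.076·47.31)²) = √(13.49504 + 12.92805) = 5.140 km
I–J: √((-0.067·111.32)² + (0.061·47.31)²) = √(55.62833 + 8.32848) = 7.997 km
I–K: √((-0.038·111.32)² + (0.092·47.31)²) = √(17.89425 + 18.94443) = 6.069 km
J–K: √((0.029·111.32)² + (0.031·47.31)²) = √(10.42179 + 2.15094) = 3.546 km
Closest pair: H–I at 0.940 km.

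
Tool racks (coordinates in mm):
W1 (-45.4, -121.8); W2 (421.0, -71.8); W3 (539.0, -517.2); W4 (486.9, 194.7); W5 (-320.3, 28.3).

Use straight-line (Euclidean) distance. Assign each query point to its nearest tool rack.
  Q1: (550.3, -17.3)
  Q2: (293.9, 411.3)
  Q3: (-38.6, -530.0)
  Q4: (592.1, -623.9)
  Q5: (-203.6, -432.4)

Q1 at (550.3, -17.3):
  W1: 604.8 mm
  W2: 140.3 mm
  W3: 500.0 mm
  W4: 221.3 mm
  W5: 871.8 mm
  → nearest: W2 (140.3 mm)
Q2 at (293.9, 411.3):
  W1: 631.9 mm
  W2: 499.5 mm
  W3: 960.3 mm
  W4: 290.1 mm
  W5: 723.8 mm
  → nearest: W4 (290.1 mm)
Q3 at (-38.6, -530.0):
  W1: 408.3 mm
  W2: 649.0 mm
  W3: 577.7 mm
  W4: 895.2 mm
  W5: 625.3 mm
  → nearest: W1 (408.3 mm)
Q4 at (592.1, -623.9):
  W1: 811.5 mm
  W2: 578.0 mm
  W3: 119.2 mm
  W4: 825.3 mm
  W5: 1121.5 mm
  → nearest: W3 (119.2 mm)
Q5 at (-203.6, -432.4):
  W1: 348.6 mm
  W2: 721.2 mm
  W3: 747.4 mm
  W4: 932.8 mm
  W5: 475.3 mm
  → nearest: W1 (348.6 mm)

Q1→W2; Q2→W4; Q3→W1; Q4→W3; Q5→W1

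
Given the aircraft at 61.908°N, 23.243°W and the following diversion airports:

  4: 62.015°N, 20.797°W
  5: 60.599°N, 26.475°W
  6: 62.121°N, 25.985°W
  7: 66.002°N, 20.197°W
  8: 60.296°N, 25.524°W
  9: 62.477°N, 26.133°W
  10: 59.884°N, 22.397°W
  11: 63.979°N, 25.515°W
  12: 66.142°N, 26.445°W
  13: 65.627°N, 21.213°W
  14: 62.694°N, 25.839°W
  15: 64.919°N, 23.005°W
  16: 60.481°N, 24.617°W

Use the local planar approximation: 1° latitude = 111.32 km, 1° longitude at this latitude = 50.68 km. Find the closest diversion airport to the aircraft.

Distances from 61.908°N, 23.243°W:
4: 124.534 km
5: 219.234 km
6: 140.973 km
7: 481.179 km
8: 213.460 km
9: 159.575 km
10: 229.355 km
11: 257.699 km
12: 498.483 km
13: 426.591 km
14: 158.004 km
15: 335.401 km
16: 173.446 km
Minimum: 4 at 124.534 km.

4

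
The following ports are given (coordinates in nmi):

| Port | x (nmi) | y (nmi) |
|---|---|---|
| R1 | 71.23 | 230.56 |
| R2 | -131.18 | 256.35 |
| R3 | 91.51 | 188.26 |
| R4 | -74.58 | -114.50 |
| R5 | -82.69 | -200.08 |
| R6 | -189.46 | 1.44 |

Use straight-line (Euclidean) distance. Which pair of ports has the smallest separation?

R1 and R3

Pairwise distances:
R1–R3: 46.91 nmi
R4–R5: 85.96 nmi
R4–R6: 163.22 nmi
R1–R2: 204.05 nmi
R5–R6: 228.06 nmi
R2–R3: 232.87 nmi
R2–R6: 261.49 nmi
R3–R6: 337.41 nmi
R3–R4: 345.33 nmi
R1–R6: 347.07 nmi
R1–R4: 374.60 nmi
R2–R4: 375.14 nmi
R3–R5: 425.62 nmi
R1–R5: 457.32 nmi
R2–R5: 459.00 nmi
Closest pair: R1–R3 at 46.91 nmi.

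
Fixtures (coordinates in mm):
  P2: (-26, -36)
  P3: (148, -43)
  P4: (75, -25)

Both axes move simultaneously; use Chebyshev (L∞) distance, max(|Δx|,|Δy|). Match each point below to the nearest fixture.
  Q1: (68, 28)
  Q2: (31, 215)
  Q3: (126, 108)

Q1→P4; Q2→P4; Q3→P4

Q1 at (68, 28):
  P2: 94 mm
  P3: 80 mm
  P4: 53 mm
  → nearest: P4 (53 mm)
Q2 at (31, 215):
  P2: 251 mm
  P3: 258 mm
  P4: 240 mm
  → nearest: P4 (240 mm)
Q3 at (126, 108):
  P2: 152 mm
  P3: 151 mm
  P4: 133 mm
  → nearest: P4 (133 mm)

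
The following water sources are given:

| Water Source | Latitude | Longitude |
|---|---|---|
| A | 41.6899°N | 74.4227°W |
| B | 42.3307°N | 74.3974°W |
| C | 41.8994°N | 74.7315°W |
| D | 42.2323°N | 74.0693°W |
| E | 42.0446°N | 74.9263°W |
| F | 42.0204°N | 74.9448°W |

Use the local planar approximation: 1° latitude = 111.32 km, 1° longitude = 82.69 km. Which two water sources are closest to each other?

Pairwise distances:
A–B: 71.3645 km
A–C: 34.5820 km
A–D: 67.0798 km
A–E: 57.3864 km
A–F: 56.7226 km
B–C: 55.3933 km
B–D: 29.2584 km
B–E: 54.1023 km
B–F: 56.9391 km
C–D: 66.1188 km
C–E: 22.8196 km
C–F: 22.1929 km
D–E: 73.8816 km
D–F: 76.1412 km
E–F: 3.0980 km
Closest pair: E–F at 3.0980 km.

E and F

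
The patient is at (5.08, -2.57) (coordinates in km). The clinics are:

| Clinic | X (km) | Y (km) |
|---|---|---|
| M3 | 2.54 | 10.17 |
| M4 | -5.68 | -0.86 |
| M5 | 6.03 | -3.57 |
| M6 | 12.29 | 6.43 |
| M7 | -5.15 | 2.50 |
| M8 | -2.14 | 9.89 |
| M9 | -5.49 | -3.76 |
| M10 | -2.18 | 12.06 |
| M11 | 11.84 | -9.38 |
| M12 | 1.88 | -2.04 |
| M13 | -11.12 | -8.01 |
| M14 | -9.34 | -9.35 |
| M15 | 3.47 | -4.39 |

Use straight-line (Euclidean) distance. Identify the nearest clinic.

M5

Distances from (5.08, -2.57):
M3: 12.99 km
M4: 10.90 km
M5: 1.38 km
M6: 11.53 km
M7: 11.42 km
M8: 14.40 km
M9: 10.64 km
M10: 16.33 km
M11: 9.60 km
M12: 3.24 km
M13: 17.09 km
M14: 15.93 km
M15: 2.43 km
Minimum: M5 at 1.38 km.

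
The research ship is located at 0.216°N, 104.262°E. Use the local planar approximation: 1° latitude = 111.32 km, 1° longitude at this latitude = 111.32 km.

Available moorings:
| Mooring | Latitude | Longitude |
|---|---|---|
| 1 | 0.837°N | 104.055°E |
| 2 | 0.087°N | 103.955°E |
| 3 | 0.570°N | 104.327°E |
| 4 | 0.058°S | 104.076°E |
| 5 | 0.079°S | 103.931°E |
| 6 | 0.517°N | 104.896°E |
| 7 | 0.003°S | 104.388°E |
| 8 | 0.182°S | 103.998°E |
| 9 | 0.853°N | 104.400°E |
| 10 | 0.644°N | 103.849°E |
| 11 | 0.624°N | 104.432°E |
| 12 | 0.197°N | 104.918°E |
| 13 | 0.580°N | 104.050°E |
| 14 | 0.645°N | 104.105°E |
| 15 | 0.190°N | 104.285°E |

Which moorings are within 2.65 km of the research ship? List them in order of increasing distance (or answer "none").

Distances from 0.216°N, 104.262°E:
1: √((0.621·111.32)² + (-0.207·111.32)²) = √(4778.91819 + 530.99091) = 72.869 km
2: √((-0.129·111.32)² + (-0.307·111.32)²) = √(206.21764 + 1167.94703) = 37.070 km
3: √((0.354·111.32)² + (0.065·111.32)²) = √(1552.93372 + 52.35680) = 40.066 km
4: √((-0.274·111.32)² + (-0.186·111.32)²) = √(930.35248 + 428.71856) = 36.866 km
5: √((-0.295·111.32)² + (-0.331·111.32)²) = √(1078.42619 + 1357.69551) = 49.357 km
6: √((0.301·111.32)² + (0.634·111.32)²) = √(1122.74049 + 4981.09599) = 78.127 km
7: √((-0.219·111.32)² + (0.126·111.32)²) = √(594.33954 + 196.73765) = 28.126 km
8: √((-0.398·111.32)² + (-0.264·111.32)²) = √(1962.96492 + 863.68276) = 53.166 km
9: √((0.637·111.32)² + (0.138·111.32)²) = √(5028.34723 + 235.99596) = 72.556 km
10: √((0.428·111.32)² + (-0.413·111.32)²) = √(2270.04221 + 2113.71534) = 66.210 km
11: √((0.408·111.32)² + (0.170·111.32)²) = √(2062.84559 + 358.13292) = 49.203 km
12: √((-0.019·111.32)² + (0.656·111.32)²) = √(4.47356 + 5332.78499) = 73.057 km
13: √((0.364·111.32)² + (-0.212·111.32)²) = √(1641.90930 + 556.95245) = 46.892 km
14: √((0.429·111.32)² + (-0.157·111.32)²) = √(2280.66228 + 305.45392) = 50.854 km
15: √((-0.026·111.32)² + (0.023·111.32)²) = √(8.37709 + 6.55544) = 3.864 km
Threshold 2.65 km: none within range.

none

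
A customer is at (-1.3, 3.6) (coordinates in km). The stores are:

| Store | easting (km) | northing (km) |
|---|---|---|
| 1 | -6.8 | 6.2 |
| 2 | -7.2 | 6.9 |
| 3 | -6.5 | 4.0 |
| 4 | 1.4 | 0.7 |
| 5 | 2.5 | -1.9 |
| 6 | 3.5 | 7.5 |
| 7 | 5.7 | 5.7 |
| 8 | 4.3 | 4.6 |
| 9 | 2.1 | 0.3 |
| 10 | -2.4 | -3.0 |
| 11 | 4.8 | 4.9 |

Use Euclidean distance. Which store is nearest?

Distances from (-1.3, 3.6):
1: √((-5.5)² + (2.6)²) = √(30.25000 + 6.76000) = 6.084 km
2: √((-5.9)² + (3.3)²) = √(34.81000 + 10.89000) = 6.760 km
3: √((-5.2)² + (0.4)²) = √(27.04000 + 0.16000) = 5.215 km
4: √((2.7)² + (-2.9)²) = √(7.29000 + 8.41000) = 3.962 km
5: √((3.8)² + (-5.5)²) = √(14.44000 + 30.25000) = 6.685 km
6: √((4.8)² + (3.9)²) = √(23.04000 + 15.21000) = 6.185 km
7: √((7.0)² + (2.1)²) = √(49.00000 + 4.41000) = 7.308 km
8: √((5.6)² + (1.0)²) = √(31.36000 + 1.00000) = 5.689 km
9: √((3.4)² + (-3.3)²) = √(11.56000 + 10.89000) = 4.738 km
10: √((-1.1)² + (-6.6)²) = √(1.21000 + 43.56000) = 6.691 km
11: √((6.1)² + (1.3)²) = √(37.21000 + 1.69000) = 6.237 km
Minimum: 4 at 3.962 km.

4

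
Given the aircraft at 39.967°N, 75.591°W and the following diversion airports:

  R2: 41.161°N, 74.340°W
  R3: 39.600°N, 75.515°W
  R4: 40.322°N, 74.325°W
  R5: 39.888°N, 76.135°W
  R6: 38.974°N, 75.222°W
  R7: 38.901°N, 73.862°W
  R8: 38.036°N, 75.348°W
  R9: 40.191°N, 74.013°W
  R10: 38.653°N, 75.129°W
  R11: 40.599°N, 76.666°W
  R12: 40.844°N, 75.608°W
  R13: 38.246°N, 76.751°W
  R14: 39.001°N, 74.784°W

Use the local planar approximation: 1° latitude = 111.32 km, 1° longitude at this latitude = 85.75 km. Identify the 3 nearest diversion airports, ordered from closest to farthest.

R3, R5, R12

Distances from 39.967°N, 75.591°W:
R2: √((1.194·111.32)² + (1.251·85.75)²) = √(17666.68432 + 11507.55017) = 170.805 km
R3: √((-0.367·111.32)² + (0.076·85.75)²) = √(1669.08527 + 42.47129) = 41.371 km
R4: √((0.355·111.32)² + (1.266·85.75)²) = √(1561.71975 + 11785.16504) = 115.529 km
R5: √((-0.079·111.32)² + (-0.544·85.75)²) = √(77.33936 + 2176.03590) = 47.470 km
R6: √((-0.993·111.32)² + (0.369·85.75)²) = √(12219.25962 + 1001.20034) = 114.980 km
R7: √((-1.066·111.32)² + (1.729·85.75)²) = √(14081.88537 + 21981.54651) = 189.904 km
R8: √((-1.931·111.32)² + (0.243·85.75)²) = √(46207.33729 + 434.19099) = 215.966 km
R9: √((0.224·111.32)² + (1.578·85.75)²) = √(621.78814 + 18309.74328) = 137.592 km
R10: √((-1.314·111.32)² + (0.462·85.75)²) = √(21396.22350 + 1569.46707) = 151.544 km
R11: √((0.632·111.32)² + (-1.075·85.75)²) = √(4949.71909 + 8497.38285) = 115.962 km
R12: √((0.877·111.32)² + (-0.017·85.75)²) = √(9531.15609 + 2.12504) = 97.639 km
R13: √((-1.721·111.32)² + (-1.160·85.75)²) = √(36703.55544 + 9894.28090) = 215.865 km
R14: √((-0.966·111.32)² + (0.807·85.75)²) = √(11563.80203 + 4788.67460) = 127.877 km
Sorted: R3 (41.371 km) < R5 (47.470 km) < R12 (97.639 km) < R6 (114.980 km) < R4 (115.529 km) < …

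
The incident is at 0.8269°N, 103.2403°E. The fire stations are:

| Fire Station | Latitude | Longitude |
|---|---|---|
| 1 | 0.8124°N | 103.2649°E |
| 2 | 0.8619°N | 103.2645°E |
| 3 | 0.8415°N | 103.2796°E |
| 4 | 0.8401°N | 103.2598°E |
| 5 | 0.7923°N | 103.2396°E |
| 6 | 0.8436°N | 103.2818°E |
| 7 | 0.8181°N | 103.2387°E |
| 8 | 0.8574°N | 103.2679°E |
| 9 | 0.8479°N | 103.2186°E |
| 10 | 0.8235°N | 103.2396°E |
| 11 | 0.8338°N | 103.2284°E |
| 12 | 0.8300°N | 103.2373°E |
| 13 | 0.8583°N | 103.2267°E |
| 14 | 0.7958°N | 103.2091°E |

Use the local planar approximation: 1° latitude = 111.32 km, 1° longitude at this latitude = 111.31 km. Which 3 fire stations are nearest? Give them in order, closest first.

10, 12, 7

Distances from 0.8269°N, 103.2403°E:
1: √((-0.0145·111.32)² + (0.0246·111.31)²) = √(2.605448 + 7.497882) = 3.1786 km
2: √((0.0350·111.32)² + (0.0242·111.31)²) = √(15.180374 + 7.256030) = 4.7367 km
3: √((0.0146·111.32)² + (0.0393·111.31)²) = √(2.641509 + 19.136102) = 4.6666 km
4: √((0.0132·111.32)² + (0.0195·111.31)²) = √(2.159207 + 4.711266) = 2.6212 km
5: √((-0.0346·111.32)² + (-0.0007·111.31)²) = √(14.835377 + 0.006071) = 3.8525 km
6: √((0.0167·111.32)² + (0.0415·111.31)²) = √(3.456045 + 21.338533) = 4.9794 km
7: √((-0.0088·111.32)² + (-0.0016·111.31)²) = √(0.959648 + 0.031718) = 0.9957 km
8: √((0.0305·111.32)² + (0.0276·111.31)²) = √(11.527790 + 9.438142) = 4.5789 km
9: √((0.0210·111.32)² + (-0.0217·111.31)²) = √(5.464935 + 5.834288) = 3.3614 km
10: √((-0.0034·111.32)² + (-0.0007·111.31)²) = √(0.143253 + 0.006071) = 0.3864 km
11: √((0.0069·111.32)² + (-0.0119·111.31)²) = √(0.589990 + 1.754536) = 1.5312 km
12: √((0.0031·111.32)² + (-0.0030·111.31)²) = √(0.119088 + 0.111509) = 0.4802 km
13: √((0.0314·111.32)² + (-0.0136·111.31)²) = √(12.218157 + 2.291639) = 3.8092 km
14: √((-0.0311·111.32)² + (-0.0312·111.31)²) = √(11.985804 + 12.060840) = 4.9037 km
Sorted: 10 (0.3864 km) < 12 (0.4802 km) < 7 (0.9957 km) < 11 (1.5312 km) < 4 (2.6212 km) < …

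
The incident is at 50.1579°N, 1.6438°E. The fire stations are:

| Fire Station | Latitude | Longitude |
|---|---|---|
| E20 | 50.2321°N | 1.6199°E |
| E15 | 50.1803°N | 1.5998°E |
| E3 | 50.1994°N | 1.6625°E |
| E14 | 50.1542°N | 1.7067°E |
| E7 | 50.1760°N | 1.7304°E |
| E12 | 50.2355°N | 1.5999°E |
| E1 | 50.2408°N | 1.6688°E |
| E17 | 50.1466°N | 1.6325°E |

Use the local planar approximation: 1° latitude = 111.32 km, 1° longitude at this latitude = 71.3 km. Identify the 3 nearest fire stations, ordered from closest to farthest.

E17, E15, E14

Distances from 50.1579°N, 1.6438°E:
E20: 8.4339 km
E15: 4.0075 km
E3: 4.8083 km
E14: 4.5036 km
E7: 6.4950 km
E12: 9.1880 km
E1: 9.3990 km
E17: 1.4938 km
Sorted: E17 (1.4938 km) < E15 (4.0075 km) < E14 (4.5036 km) < E3 (4.8083 km) < E7 (6.4950 km) < …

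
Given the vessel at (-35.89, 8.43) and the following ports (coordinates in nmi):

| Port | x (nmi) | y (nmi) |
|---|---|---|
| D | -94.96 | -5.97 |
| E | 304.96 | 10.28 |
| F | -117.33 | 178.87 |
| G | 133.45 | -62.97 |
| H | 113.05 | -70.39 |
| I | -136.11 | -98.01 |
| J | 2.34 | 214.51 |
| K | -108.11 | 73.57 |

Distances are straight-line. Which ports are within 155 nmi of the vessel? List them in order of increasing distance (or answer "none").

Distances from (-35.89, 8.43):
D: √((-59.07)² + (-14.40)²) = √(3489.2649 + 207.3600) = 60.80 nmi
E: √((340.85)² + (1.85)²) = √(116178.7225 + 3.4225) = 340.86 nmi
F: √((-81.44)² + (170.44)²) = √(6632.4736 + 29049.7936) = 188.90 nmi
G: √((169.34)² + (-71.40)²) = √(28676.0356 + 5097.9600) = 183.78 nmi
H: √((148.94)² + (-78.82)²) = √(22183.1236 + 6212.5924) = 168.51 nmi
I: √((-100.22)² + (-106.44)²) = √(10044.0484 + 11329.4736) = 146.20 nmi
J: √((38.23)² + (206.08)²) = √(1461.5329 + 42468.9664) = 209.60 nmi
K: √((-72.22)² + (65.14)²) = √(5215.7284 + 4243.2196) = 97.26 nmi
Threshold 155 nmi: D (60.80 nmi), K (97.26 nmi), I (146.20 nmi) are within range.

D, K, I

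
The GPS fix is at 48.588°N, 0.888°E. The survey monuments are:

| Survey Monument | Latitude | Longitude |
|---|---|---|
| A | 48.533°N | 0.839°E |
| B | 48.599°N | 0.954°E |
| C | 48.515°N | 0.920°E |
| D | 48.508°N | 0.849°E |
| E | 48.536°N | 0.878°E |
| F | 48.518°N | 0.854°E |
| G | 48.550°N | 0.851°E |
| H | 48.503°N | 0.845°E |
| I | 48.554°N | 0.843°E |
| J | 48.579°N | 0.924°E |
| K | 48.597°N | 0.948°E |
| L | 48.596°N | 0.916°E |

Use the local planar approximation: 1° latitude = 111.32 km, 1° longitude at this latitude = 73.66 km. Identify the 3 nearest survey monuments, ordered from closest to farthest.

Distances from 48.588°N, 0.888°E:
A: 7.107 km
B: 5.013 km
C: 8.461 km
D: 9.357 km
E: 5.835 km
F: 8.185 km
G: 5.032 km
H: 9.978 km
I: 5.031 km
J: 2.835 km
K: 4.532 km
L: 2.247 km
Sorted: L (2.247 km) < J (2.835 km) < K (4.532 km) < B (5.013 km) < I (5.031 km) < …

L, J, K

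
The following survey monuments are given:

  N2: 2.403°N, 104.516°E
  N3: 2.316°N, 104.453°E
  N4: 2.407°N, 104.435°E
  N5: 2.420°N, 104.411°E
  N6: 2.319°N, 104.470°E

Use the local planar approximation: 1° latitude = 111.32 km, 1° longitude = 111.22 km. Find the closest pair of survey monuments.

Pairwise distances:
N3–N6: √((0.003·111.32)² + (0.017·111.22)²) = √(0.11153 + 3.57490) = 1.920 km
N4–N5: √((0.013·111.32)² + (-0.024·111.22)²) = √(2.09427 + 7.12506) = 3.036 km
N2–N4: √((0.004·111.32)² + (-0.081·111.22)²) = √(0.19827 + 81.15884) = 9.020 km
N3–N4: √((0.091·111.32)² + (-0.018·111.22)²) = √(102.61933 + 4.00784) = 10.326 km
N4–N6: √((-0.088·111.32)² + (0.035·111.22)²) = √(95.96475 + 15.15311) = 10.541 km
N2–N6: √((-0.084·111.32)² + (-0.046·111.22)²) = √(87.43896 + 26.17468) = 10.659 km
N2–N5: √((0.017·111.32)² + (-0.105·111.22)²) = √(3.58133 + 136.37802) = 11.830 km
N2–N3: √((-0.087·111.32)² + (-0.063·111.22)²) = √(93.79613 + 49.09609) = 11.954 km
N3–N5: √((0.104·111.32)² + (-0.042·111.22)²) = √(134.03341 + 21.82048) = 12.484 km
N5–N6: √((-0.101·111.32)² + (0.059·111.22)²) = √(126.41224 + 43.05958) = 13.018 km
Closest pair: N3–N6 at 1.920 km.

N3 and N6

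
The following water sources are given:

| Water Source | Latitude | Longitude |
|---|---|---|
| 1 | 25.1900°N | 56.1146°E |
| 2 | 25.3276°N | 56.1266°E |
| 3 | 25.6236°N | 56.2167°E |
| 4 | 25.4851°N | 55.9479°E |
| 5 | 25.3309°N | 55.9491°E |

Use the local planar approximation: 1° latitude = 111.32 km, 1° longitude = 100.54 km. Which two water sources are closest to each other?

1 and 2

Pairwise distances:
1–2: 15.3651 km
4–5: 17.1660 km
2–5: 17.8496 km
1–5: 22.8667 km
2–4: 25.1037 km
3–4: 31.1138 km
2–3: 34.1732 km
1–4: 36.8789 km
3–5: 42.2555 km
1–3: 49.3478 km
Closest pair: 1–2 at 15.3651 km.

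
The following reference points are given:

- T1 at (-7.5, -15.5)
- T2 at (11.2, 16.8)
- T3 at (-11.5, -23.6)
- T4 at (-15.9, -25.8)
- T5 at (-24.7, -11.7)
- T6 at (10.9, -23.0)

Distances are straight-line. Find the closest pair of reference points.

T3 and T4

Pairwise distances:
T1–T2: √((18.7)² + (32.3)²) = √(349.690 + 1043.290) = 37.3
T1–T3: √((-4.0)² + (-8.1)²) = √(16.000 + 65.610) = 9.0
T1–T4: √((-8.4)² + (-10.3)²) = √(70.560 + 106.090) = 13.3
T1–T5: √((-17.2)² + (3.8)²) = √(295.840 + 14.440) = 17.6
T1–T6: √((18.4)² + (-7.5)²) = √(338.560 + 56.250) = 19.9
T2–T3: √((-22.7)² + (-40.4)²) = √(515.290 + 1632.160) = 46.3
T2–T4: √((-27.1)² + (-42.6)²) = √(734.410 + 1814.760) = 50.5
T2–T5: √((-35.9)² + (-28.5)²) = √(1288.810 + 812.250) = 45.8
T2–T6: √((-0.3)² + (-39.8)²) = √(0.090 + 1584.040) = 39.8
T3–T4: √((-4.4)² + (-2.2)²) = √(19.360 + 4.840) = 4.9
T3–T5: √((-13.2)² + (11.9)²) = √(174.240 + 141.610) = 17.8
T3–T6: √((22.4)² + (0.6)²) = √(501.760 + 0.360) = 22.4
T4–T5: √((-8.8)² + (14.1)²) = √(77.440 + 198.810) = 16.6
T4–T6: √((26.8)² + (2.8)²) = √(718.240 + 7.840) = 26.9
T5–T6: √((35.6)² + (-11.3)²) = √(1267.360 + 127.690) = 37.4
Closest pair: T3–T4 at 4.9.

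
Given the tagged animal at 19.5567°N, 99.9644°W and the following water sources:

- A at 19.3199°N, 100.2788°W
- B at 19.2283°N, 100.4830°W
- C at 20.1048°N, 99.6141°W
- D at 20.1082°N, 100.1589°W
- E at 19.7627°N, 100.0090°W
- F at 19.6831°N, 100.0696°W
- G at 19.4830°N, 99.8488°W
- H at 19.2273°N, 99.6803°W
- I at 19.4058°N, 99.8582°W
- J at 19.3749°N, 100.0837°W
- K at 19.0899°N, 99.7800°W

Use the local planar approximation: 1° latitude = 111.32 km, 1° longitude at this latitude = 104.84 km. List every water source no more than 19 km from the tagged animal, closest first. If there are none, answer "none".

G, F

Distances from 19.5567°N, 99.9644°W:
A: √((-0.2368·111.32)² + (-0.3144·104.84)²) = √(694.879967 + 1086.473403) = 42.2061 km
B: √((-0.3284·111.32)² + (-0.5186·104.84)²) = √(1336.449929 + 2956.099510) = 65.5176 km
C: √((0.5481·111.32)² + (0.3503·104.84)²) = √(3722.768234 + 1348.758825) = 71.2147 km
D: √((0.5515·111.32)² + (-0.1945·104.84)²) = √(3769.097993 + 415.808378) = 64.6909 km
E: √((0.2060·111.32)² + (-0.0446·104.84)²) = √(525.872955 + 21.863704) = 23.4038 km
F: √((0.1264·111.32)² + (-0.1052·104.84)²) = √(197.988763 + 121.642547) = 17.8782 km
G: √((-0.0737·111.32)² + (0.1156·104.84)²) = √(67.310276 + 146.882377) = 14.6353 km
H: √((-0.3294·111.32)² + (0.2841·104.84)²) = √(1344.601480 + 887.148846) = 47.2414 km
I: √((-0.1509·111.32)² + (0.1062·104.84)²) = √(282.179120 + 123.966134) = 20.1530 km
J: √((-0.1818·111.32)² + (-0.1193·104.84)²) = √(409.575673 + 156.435355) = 23.7910 km
K: √((-0.4668·111.32)² + (0.1844·104.84)²) = √(2700.275587 + 373.745402) = 55.4439 km
Threshold 19 km: G (14.6353 km), F (17.8782 km) are within range.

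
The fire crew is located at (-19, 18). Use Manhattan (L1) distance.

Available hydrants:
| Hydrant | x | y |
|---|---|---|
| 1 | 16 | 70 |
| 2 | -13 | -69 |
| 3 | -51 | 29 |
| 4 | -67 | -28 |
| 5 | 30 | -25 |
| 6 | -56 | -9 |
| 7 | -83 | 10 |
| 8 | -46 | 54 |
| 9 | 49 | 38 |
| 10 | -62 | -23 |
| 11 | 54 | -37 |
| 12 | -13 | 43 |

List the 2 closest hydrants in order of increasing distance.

Distances from (-19, 18):
1: |35| + |52| = 35 + 52 = 87
2: |6| + |-87| = 6 + 87 = 93
3: |-32| + |11| = 32 + 11 = 43
4: |-48| + |-46| = 48 + 46 = 94
5: |49| + |-43| = 49 + 43 = 92
6: |-37| + |-27| = 37 + 27 = 64
7: |-64| + |-8| = 64 + 8 = 72
8: |-27| + |36| = 27 + 36 = 63
9: |68| + |20| = 68 + 20 = 88
10: |-43| + |-41| = 43 + 41 = 84
11: |73| + |-55| = 73 + 55 = 128
12: |6| + |25| = 6 + 25 = 31
Sorted: 12 (31) < 3 (43) < 8 (63) < 6 (64) < …

12, 3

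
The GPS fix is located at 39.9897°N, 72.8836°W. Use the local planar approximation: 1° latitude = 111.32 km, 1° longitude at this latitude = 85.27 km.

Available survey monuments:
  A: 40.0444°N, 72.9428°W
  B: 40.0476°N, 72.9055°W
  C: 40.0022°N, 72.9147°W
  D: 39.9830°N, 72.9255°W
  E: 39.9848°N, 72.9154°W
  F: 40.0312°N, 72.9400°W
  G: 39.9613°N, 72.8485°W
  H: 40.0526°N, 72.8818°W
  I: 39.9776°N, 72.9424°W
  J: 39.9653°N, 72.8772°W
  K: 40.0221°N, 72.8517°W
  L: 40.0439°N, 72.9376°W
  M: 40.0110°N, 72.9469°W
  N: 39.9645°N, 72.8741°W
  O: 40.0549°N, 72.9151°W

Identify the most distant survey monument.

Distances from 39.9897°N, 72.8836°W:
A: 7.9095 km
B: 6.7105 km
C: 2.9948 km
D: 3.6498 km
E: 2.7659 km
F: 6.6687 km
G: 4.3535 km
H: 7.0037 km
I: 5.1917 km
J: 2.7705 km
K: 4.5175 km
L: 7.5898 km
M: 5.8954 km
N: 2.9199 km
O: 7.7391 km
Maximum: A at 7.9095 km.

A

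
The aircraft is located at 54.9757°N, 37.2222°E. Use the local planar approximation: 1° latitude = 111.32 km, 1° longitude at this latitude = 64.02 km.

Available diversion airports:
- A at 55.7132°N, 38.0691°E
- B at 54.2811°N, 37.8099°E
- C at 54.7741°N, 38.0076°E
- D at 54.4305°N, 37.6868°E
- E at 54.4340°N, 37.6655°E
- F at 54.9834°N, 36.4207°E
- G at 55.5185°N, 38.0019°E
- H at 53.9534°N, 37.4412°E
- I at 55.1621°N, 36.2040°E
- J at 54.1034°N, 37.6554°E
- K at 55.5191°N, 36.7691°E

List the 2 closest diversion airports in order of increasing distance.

Distances from 54.9757°N, 37.2222°E:
A: 98.3860 km
B: 85.9909 km
C: 55.0623 km
D: 67.5882 km
E: 66.6466 km
F: 51.3192 km
G: 78.3758 km
H: 114.6628 km
I: 68.4081 km
J: 100.9872 km
K: 67.0867 km
Sorted: F (51.3192 km) < C (55.0623 km) < E (66.6466 km) < K (67.0867 km) < …

F, C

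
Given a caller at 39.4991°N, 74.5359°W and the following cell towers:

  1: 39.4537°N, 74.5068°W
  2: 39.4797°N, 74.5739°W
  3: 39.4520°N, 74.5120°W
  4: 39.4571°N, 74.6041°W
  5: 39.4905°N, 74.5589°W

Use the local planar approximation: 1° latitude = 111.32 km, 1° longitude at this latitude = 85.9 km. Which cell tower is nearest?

5

Distances from 39.4991°N, 74.5359°W:
1: 5.6383 km
2: 3.9139 km
3: 5.6308 km
4: 7.4954 km
5: 2.1954 km
Minimum: 5 at 2.1954 km.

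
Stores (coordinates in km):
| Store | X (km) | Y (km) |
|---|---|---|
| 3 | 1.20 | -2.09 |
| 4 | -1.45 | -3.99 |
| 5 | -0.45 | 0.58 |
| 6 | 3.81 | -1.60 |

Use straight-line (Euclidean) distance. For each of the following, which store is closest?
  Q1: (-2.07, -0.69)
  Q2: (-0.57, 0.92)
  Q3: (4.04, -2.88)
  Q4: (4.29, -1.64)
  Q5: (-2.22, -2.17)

Q1→5; Q2→5; Q3→6; Q4→6; Q5→4

Q1 at (-2.07, -0.69):
  3: √((3.27)² + (-1.40)²) = √(10.6929 + 1.9600) = 3.56 km
  4: √((0.62)² + (-3.30)²) = √(0.3844 + 10.8900) = 3.36 km
  5: √((1.62)² + (1.27)²) = √(2.6244 + 1.6129) = 2.06 km
  6: √((5.88)² + (-0.91)²) = √(34.5744 + 0.8281) = 5.95 km
  → nearest: 5 (2.06 km)
Q2 at (-0.57, 0.92):
  3: √((1.77)² + (-3.01)²) = √(3.1329 + 9.0601) = 3.49 km
  4: √((-0.88)² + (-4.91)²) = √(0.7744 + 24.1081) = 4.99 km
  5: √((0.12)² + (-0.34)²) = √(0.0144 + 0.1156) = 0.36 km
  6: √((4.38)² + (-2.52)²) = √(19.1844 + 6.3504) = 5.05 km
  → nearest: 5 (0.36 km)
Q3 at (4.04, -2.88):
  3: √((-2.84)² + (0.79)²) = √(8.0656 + 0.6241) = 2.95 km
  4: √((-5.49)² + (-1.11)²) = √(30.1401 + 1.2321) = 5.60 km
  5: √((-4.49)² + (3.46)²) = √(20.1601 + 11.9716) = 5.67 km
  6: √((-0.23)² + (1.28)²) = √(0.0529 + 1.6384) = 1.30 km
  → nearest: 6 (1.30 km)
Q4 at (4.29, -1.64):
  3: √((-3.09)² + (-0.45)²) = √(9.5481 + 0.2025) = 3.12 km
  4: √((-5.74)² + (-2.35)²) = √(32.9476 + 5.5225) = 6.20 km
  5: √((-4.74)² + (2.22)²) = √(22.4676 + 4.9284) = 5.23 km
  6: √((-0.48)² + (0.04)²) = √(0.2304 + 0.0016) = 0.48 km
  → nearest: 6 (0.48 km)
Q5 at (-2.22, -2.17):
  3: √((3.42)² + (0.08)²) = √(11.6964 + 0.0064) = 3.42 km
  4: √((0.77)² + (-1.82)²) = √(0.5929 + 3.3124) = 1.98 km
  5: √((1.77)² + (2.75)²) = √(3.1329 + 7.5625) = 3.27 km
  6: √((6.03)² + (0.57)²) = √(36.3609 + 0.3249) = 6.06 km
  → nearest: 4 (1.98 km)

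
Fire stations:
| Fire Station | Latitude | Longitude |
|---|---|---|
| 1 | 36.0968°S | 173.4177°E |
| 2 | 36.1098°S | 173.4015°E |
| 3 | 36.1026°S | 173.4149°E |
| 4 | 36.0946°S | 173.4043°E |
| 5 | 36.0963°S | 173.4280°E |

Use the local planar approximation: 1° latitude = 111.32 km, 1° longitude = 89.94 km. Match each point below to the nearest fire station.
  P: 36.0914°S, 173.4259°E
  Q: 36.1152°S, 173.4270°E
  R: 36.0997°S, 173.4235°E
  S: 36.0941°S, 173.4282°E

P→5; Q→3; R→5; S→5

P at 36.0914°S, 173.4259°E:
  1: 0.9515 km
  2: 3.0019 km
  3: 1.5916 km
  4: 1.9751 km
  5: 0.5772 km
  → nearest: 5 (0.5772 km)
Q at 36.1152°S, 173.4270°E:
  1: 2.2125 km
  2: 2.3709 km
  3: 1.7753 km
  4: 3.0703 km
  5: 2.1059 km
  → nearest: 3 (1.7753 km)
R at 36.0997°S, 173.4235°E:
  1: 0.6135 km
  2: 2.2758 km
  3: 0.8381 km
  4: 1.8178 km
  5: 0.5541 km
  → nearest: 5 (0.5541 km)
S at 36.0941°S, 173.4282°E:
  1: 0.9910 km
  2: 2.9701 km
  3: 1.5252 km
  4: 2.1503 km
  5: 0.2456 km
  → nearest: 5 (0.2456 km)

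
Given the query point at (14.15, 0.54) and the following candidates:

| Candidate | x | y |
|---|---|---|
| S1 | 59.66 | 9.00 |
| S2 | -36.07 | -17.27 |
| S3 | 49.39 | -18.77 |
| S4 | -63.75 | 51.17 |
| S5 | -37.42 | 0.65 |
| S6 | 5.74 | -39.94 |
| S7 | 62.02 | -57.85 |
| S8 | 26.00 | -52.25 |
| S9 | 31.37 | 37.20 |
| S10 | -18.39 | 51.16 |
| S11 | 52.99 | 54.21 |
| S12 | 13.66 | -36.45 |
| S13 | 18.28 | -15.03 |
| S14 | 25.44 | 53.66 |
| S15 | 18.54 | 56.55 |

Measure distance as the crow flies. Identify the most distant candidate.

S4

Distances from (14.15, 0.54):
S1: √((45.51)² + (8.46)²) = √(2071.1601 + 71.5716) = 46.29
S2: √((-50.22)² + (-17.81)²) = √(2522.0484 + 317.1961) = 53.28
S3: √((35.24)² + (-19.31)²) = √(1241.8576 + 372.8761) = 40.18
S4: √((-77.90)² + (50.63)²) = √(6068.4100 + 2563.3969) = 92.91
S5: √((-51.57)² + (0.11)²) = √(2659.4649 + 0.0121) = 51.57
S6: √((-8.41)² + (-40.48)²) = √(70.7281 + 1638.6304) = 41.34
S7: √((47.87)² + (-58.39)²) = √(2291.5369 + 3409.3921) = 75.50
S8: √((11.85)² + (-52.79)²) = √(140.4225 + 2786.7841) = 54.10
S9: √((17.22)² + (36.66)²) = √(296.5284 + 1343.9556) = 40.50
S10: √((-32.54)² + (50.62)²) = √(1058.8516 + 2562.3844) = 60.18
S11: √((38.84)² + (53.67)²) = √(1508.5456 + 2880.4689) = 66.25
S12: √((-0.49)² + (-36.99)²) = √(0.2401 + 1368.2601) = 36.99
S13: √((4.13)² + (-15.57)²) = √(17.0569 + 242.4249) = 16.11
S14: √((11.29)² + (53.12)²) = √(127.4641 + 2821.7344) = 54.31
S15: √((4.39)² + (56.01)²) = √(19.2721 + 3137.1201) = 56.18
Maximum: S4 at 92.91.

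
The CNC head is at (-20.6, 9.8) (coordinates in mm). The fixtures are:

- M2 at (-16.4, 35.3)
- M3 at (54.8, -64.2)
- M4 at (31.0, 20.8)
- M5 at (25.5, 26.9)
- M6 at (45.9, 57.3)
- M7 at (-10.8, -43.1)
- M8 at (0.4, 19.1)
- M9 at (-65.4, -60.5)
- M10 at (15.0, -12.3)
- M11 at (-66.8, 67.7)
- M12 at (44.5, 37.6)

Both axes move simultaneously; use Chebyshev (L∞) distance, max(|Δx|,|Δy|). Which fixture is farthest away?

Distances from (-20.6, 9.8):
M2: max(|4.2|, |25.5|) = 25.5 mm
M3: max(|75.4|, |-74.0|) = 75.4 mm
M4: max(|51.6|, |11.0|) = 51.6 mm
M5: max(|46.1|, |17.1|) = 46.1 mm
M6: max(|66.5|, |47.5|) = 66.5 mm
M7: max(|9.8|, |-52.9|) = 52.9 mm
M8: max(|21.0|, |9.3|) = 21.0 mm
M9: max(|-44.8|, |-70.3|) = 70.3 mm
M10: max(|35.6|, |-22.1|) = 35.6 mm
M11: max(|-46.2|, |57.9|) = 57.9 mm
M12: max(|65.1|, |27.8|) = 65.1 mm
Maximum: M3 at 75.4 mm.

M3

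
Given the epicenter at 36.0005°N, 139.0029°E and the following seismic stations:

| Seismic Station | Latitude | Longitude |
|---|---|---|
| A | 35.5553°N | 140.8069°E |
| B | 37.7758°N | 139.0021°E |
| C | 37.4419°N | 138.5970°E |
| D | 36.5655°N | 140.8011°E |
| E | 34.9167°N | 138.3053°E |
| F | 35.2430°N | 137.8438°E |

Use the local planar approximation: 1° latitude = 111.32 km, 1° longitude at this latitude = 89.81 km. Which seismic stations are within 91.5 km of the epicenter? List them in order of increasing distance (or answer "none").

Distances from 36.0005°N, 139.0029°E:
A: √((-0.4452·111.32)² + (1.8040·89.81)²) = √(2456.160296 + 26249.586057) = 169.4277 km
B: √((1.7753·111.32)² + (-0.0008·89.81)²) = √(39056.192396 + 0.005162) = 197.6264 km
C: √((1.4414·111.32)² + (-0.4059·89.81)²) = √(25746.335887 + 1328.885294) = 164.5455 km
D: √((0.5650·111.32)² + (1.7982·89.81)²) = √(3955.881658 + 26081.068479) = 173.3117 km
E: √((-1.0838·111.32)² + (-0.6976·89.81)²) = √(14556.088543 + 3925.204939) = 135.9459 km
F: √((-0.7575·111.32)² + (-1.1591·89.81)²) = √(7110.688760 + 10836.554124) = 133.9673 km
Threshold 91.5 km: none within range.

none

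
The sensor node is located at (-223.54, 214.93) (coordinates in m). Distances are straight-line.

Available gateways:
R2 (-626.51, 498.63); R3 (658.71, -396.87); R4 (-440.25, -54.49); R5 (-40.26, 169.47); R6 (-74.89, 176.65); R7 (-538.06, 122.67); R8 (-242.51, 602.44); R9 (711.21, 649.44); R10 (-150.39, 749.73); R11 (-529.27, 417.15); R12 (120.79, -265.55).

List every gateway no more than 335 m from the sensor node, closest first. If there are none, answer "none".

R6, R5, R7

Distances from (-223.54, 214.93):
R2: √((-402.97)² + (283.70)²) = √(162384.8209 + 80485.6900) = 492.82 m
R3: √((882.25)² + (-611.80)²) = √(778365.0625 + 374299.2400) = 1073.62 m
R4: √((-216.71)² + (-269.42)²) = √(46963.2241 + 72587.1364) = 345.76 m
R5: √((183.28)² + (-45.46)²) = √(33591.5584 + 2066.6116) = 188.83 m
R6: √((148.65)² + (-38.28)²) = √(22096.8225 + 1465.3584) = 153.50 m
R7: √((-314.52)² + (-92.26)²) = √(98922.8304 + 8511.9076) = 327.77 m
R8: √((-18.97)² + (387.51)²) = √(359.8609 + 150164.0001) = 387.97 m
R9: √((934.75)² + (434.51)²) = √(873757.5625 + 188798.9401) = 1030.80 m
R10: √((73.15)² + (534.80)²) = √(5350.9225 + 286011.0400) = 539.78 m
R11: √((-305.73)² + (202.22)²) = √(93470.8329 + 40892.9284) = 366.56 m
R12: √((344.33)² + (-480.48)²) = √(118563.1489 + 230861.0304) = 591.12 m
Threshold 335 m: R6 (153.50 m), R5 (188.83 m), R7 (327.77 m) are within range.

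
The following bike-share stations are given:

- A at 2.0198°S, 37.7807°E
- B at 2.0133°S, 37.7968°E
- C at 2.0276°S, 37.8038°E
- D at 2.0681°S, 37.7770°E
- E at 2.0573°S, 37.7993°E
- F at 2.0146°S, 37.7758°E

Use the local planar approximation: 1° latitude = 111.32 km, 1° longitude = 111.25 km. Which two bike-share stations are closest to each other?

A and F

Pairwise distances:
A–B: 1.9318 km
A–C: 2.7126 km
A–D: 5.3925 km
A–E: 4.6592 km
A–F: 0.7951 km
B–C: 1.7722 km
B–D: 6.4858 km
B–E: 4.9060 km
B–F: 2.3407 km
C–D: 5.4051 km
C–E: 3.3439 km
C–F: 3.4347 km
D–E: 2.7568 km
D–F: 5.9571 km
E–F: 5.4249 km
Closest pair: A–F at 0.7951 km.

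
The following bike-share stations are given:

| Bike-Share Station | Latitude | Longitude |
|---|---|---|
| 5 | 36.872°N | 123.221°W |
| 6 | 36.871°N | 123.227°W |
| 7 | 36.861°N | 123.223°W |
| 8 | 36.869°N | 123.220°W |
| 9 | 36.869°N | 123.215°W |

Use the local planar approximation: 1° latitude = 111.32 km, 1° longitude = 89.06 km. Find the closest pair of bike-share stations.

5 and 8

Pairwise distances:
5–6: 0.546 km
5–7: 1.237 km
5–8: 0.346 km
5–9: 0.630 km
6–7: 1.169 km
6–8: 0.662 km
6–9: 1.092 km
7–8: 0.930 km
7–9: 1.140 km
8–9: 0.445 km
Closest pair: 5–8 at 0.346 km.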